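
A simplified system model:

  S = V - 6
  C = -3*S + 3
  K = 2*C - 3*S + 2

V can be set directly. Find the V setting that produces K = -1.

V = 7

Substituting into the C equation gives C = -3*V + 21.
Substituting into the K equation gives K = -9*V + 62.
Solve -9*V + 62 = -1: V = (-1 - 62) / -9 = 7.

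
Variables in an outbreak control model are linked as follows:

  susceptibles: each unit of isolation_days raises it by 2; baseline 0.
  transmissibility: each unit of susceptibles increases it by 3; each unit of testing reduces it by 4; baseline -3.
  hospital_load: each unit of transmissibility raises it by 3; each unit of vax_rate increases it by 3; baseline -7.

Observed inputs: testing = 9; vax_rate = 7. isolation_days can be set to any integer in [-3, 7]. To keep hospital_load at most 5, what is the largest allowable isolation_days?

isolation_days = 6

Substituting into the transmissibility equation gives transmissibility = 6*isolation_days - 39.
Substituting into the hospital_load equation gives hospital_load = 18*isolation_days - 103.
Require 18*isolation_days - 103 ≤ 5, so isolation_days ≤ 6.
The largest integer in [-3, 7] satisfying this is 6.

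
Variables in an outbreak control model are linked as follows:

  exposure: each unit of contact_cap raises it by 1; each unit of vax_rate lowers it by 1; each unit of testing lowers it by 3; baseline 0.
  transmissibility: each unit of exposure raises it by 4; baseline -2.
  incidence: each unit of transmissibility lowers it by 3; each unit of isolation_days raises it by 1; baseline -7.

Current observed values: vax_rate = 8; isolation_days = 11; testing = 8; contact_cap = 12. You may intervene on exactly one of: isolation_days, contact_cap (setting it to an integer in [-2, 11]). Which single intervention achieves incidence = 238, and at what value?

Intervening on isolation_days: with other inputs at their observed values, incidence = isolation_days + 239. Solving for 238 gives isolation_days = -1, within [-2, 11].
Intervening on contact_cap: incidence = -12*contact_cap + 394. Reaching 238 requires contact_cap = 13, outside [-2, 11].

set isolation_days = -1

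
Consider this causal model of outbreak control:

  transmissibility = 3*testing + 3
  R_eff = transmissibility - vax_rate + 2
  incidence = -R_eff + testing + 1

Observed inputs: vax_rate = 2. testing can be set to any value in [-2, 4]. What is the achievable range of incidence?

Substituting into the R_eff equation gives R_eff = 3*testing + 3.
incidence becomes -2*testing - 2.
Linear in testing, so extremes are at the endpoints: testing = -2 gives incidence = 2; testing = 4 gives incidence = -10.

-10 to 2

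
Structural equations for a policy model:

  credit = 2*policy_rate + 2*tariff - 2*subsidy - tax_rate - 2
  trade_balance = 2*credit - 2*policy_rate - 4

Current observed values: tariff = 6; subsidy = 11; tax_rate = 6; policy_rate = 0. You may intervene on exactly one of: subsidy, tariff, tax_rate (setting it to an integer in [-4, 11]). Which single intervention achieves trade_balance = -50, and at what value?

Intervening on subsidy: trade_balance = -4*subsidy + 4. Reaching -50 requires subsidy = 27/2, not an integer.
Intervening on tariff: trade_balance = 4*tariff - 64. Reaching -50 requires tariff = 7/2, not an integer.
Intervening on tax_rate: with other inputs at their observed values, trade_balance = -2*tax_rate - 28. Solving for -50 gives tax_rate = 11, within [-4, 11].

set tax_rate = 11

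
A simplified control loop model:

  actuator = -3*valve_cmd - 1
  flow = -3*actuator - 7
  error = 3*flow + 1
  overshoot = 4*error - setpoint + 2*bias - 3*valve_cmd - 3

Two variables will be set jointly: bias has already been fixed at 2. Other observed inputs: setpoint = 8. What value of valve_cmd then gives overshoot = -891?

With bias held at 2:
Substituting into the flow equation gives flow = 9*valve_cmd - 4.
So error = 27*valve_cmd - 11.
Substituting into the overshoot equation gives overshoot = 105*valve_cmd - 51.
Solve 105*valve_cmd - 51 = -891: valve_cmd = (-891 + 51) / 105 = -8.

valve_cmd = -8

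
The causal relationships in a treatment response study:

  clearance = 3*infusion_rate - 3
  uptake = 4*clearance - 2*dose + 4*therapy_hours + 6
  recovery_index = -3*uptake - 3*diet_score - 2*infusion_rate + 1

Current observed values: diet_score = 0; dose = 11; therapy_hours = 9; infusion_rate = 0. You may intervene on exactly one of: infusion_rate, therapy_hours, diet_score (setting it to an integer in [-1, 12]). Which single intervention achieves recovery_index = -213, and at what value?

Intervening on infusion_rate: with other inputs at their observed values, recovery_index = -38*infusion_rate - 23. Solving for -213 gives infusion_rate = 5, within [-1, 12].
Intervening on therapy_hours: recovery_index = -12*therapy_hours + 85. Reaching -213 requires therapy_hours = 149/6, not an integer.
Intervening on diet_score: recovery_index = -3*diet_score - 23. Reaching -213 requires diet_score = 190/3, not an integer.

set infusion_rate = 5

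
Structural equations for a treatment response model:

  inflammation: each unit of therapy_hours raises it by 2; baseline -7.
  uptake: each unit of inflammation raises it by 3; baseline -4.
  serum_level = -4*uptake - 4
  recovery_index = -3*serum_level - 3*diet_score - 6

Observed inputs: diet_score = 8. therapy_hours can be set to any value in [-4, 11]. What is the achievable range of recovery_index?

-606 to 474

Substituting into the uptake equation gives uptake = 6*therapy_hours - 25.
serum_level becomes -24*therapy_hours + 96.
So recovery_index = 72*therapy_hours - 318.
Linear in therapy_hours, so extremes are at the endpoints: therapy_hours = -4 gives recovery_index = -606; therapy_hours = 11 gives recovery_index = 474.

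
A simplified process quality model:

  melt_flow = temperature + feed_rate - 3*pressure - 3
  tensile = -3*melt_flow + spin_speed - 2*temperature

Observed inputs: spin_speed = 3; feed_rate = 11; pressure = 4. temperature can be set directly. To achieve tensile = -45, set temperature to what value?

temperature = 12

Substituting into the melt_flow equation gives melt_flow = temperature - 4.
Substituting into the tensile equation gives tensile = -5*temperature + 15.
Solve -5*temperature + 15 = -45: temperature = (-45 - 15) / -5 = 12.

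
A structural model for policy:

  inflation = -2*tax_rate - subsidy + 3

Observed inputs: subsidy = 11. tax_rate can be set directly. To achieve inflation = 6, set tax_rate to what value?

tax_rate = -7

Substituting into the inflation equation gives inflation = -2*tax_rate - 8.
Solve -2*tax_rate - 8 = 6: tax_rate = (6 + 8) / -2 = -7.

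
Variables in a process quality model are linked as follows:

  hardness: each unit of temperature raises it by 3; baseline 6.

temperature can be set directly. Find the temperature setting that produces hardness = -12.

Solve 3*temperature + 6 = -12: temperature = (-12 - 6) / 3 = -6.

temperature = -6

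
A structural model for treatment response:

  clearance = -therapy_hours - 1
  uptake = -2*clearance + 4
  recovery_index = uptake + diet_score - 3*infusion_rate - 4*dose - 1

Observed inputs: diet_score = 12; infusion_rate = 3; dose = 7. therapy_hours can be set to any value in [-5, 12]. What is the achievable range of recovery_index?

Substituting into the uptake equation gives uptake = 2*therapy_hours + 6.
So recovery_index = 2*therapy_hours - 20.
Linear in therapy_hours, so extremes are at the endpoints: therapy_hours = -5 gives recovery_index = -30; therapy_hours = 12 gives recovery_index = 4.

-30 to 4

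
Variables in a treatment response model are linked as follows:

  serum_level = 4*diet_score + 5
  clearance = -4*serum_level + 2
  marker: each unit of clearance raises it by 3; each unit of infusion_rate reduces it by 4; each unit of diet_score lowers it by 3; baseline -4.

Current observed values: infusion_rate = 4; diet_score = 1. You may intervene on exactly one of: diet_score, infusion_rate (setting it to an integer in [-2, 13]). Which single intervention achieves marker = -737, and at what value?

set diet_score = 13

Intervening on diet_score: with other inputs at their observed values, marker = -51*diet_score - 74. Solving for -737 gives diet_score = 13, within [-2, 13].
Intervening on infusion_rate: marker = -4*infusion_rate - 109. Reaching -737 requires infusion_rate = 157, outside [-2, 13].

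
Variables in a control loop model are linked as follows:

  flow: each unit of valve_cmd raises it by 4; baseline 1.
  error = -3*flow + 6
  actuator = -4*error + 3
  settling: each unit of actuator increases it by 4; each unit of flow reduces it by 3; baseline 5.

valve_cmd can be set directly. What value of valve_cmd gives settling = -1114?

valve_cmd = -6

Substituting into the error equation gives error = -12*valve_cmd + 3.
Substituting into the actuator equation gives actuator = 48*valve_cmd - 9.
This gives settling = 180*valve_cmd - 34.
Solve 180*valve_cmd - 34 = -1114: valve_cmd = (-1114 + 34) / 180 = -6.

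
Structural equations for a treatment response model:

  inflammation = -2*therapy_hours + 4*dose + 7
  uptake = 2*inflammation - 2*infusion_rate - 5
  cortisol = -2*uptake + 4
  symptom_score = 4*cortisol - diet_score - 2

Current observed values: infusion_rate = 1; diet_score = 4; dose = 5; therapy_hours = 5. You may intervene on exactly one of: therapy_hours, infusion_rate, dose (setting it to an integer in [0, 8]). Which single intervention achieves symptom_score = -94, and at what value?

set infusion_rate = 8

Intervening on therapy_hours: symptom_score = 32*therapy_hours - 366. Reaching -94 requires therapy_hours = 17/2, not an integer.
Intervening on infusion_rate: with other inputs at their observed values, symptom_score = 16*infusion_rate - 222. Solving for -94 gives infusion_rate = 8, within [0, 8].
Intervening on dose: symptom_score = -64*dose + 114. Reaching -94 requires dose = 13/4, not an integer.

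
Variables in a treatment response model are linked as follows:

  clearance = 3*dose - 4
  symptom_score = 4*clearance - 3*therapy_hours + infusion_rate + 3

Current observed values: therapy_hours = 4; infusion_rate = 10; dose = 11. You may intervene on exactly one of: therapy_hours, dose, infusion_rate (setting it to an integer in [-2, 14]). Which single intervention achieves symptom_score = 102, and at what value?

Intervening on therapy_hours: with other inputs at their observed values, symptom_score = -3*therapy_hours + 129. Solving for 102 gives therapy_hours = 9, within [-2, 14].
Intervening on dose: symptom_score = 12*dose - 15. Reaching 102 requires dose = 39/4, not an integer.
Intervening on infusion_rate: symptom_score = infusion_rate + 107. Reaching 102 requires infusion_rate = -5, outside [-2, 14].

set therapy_hours = 9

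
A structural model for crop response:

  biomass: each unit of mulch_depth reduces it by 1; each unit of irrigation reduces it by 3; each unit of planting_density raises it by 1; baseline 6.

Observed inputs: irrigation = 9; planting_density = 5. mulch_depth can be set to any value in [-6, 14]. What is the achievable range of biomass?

Substituting into the biomass equation gives biomass = -mulch_depth - 16.
Linear in mulch_depth, so extremes are at the endpoints: mulch_depth = -6 gives biomass = -10; mulch_depth = 14 gives biomass = -30.

-30 to -10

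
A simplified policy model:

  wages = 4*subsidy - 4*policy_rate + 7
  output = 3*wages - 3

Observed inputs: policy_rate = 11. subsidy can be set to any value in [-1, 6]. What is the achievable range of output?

-126 to -42

Substituting into the wages equation gives wages = 4*subsidy - 37.
Substituting into the output equation gives output = 12*subsidy - 114.
Linear in subsidy, so extremes are at the endpoints: subsidy = -1 gives output = -126; subsidy = 6 gives output = -42.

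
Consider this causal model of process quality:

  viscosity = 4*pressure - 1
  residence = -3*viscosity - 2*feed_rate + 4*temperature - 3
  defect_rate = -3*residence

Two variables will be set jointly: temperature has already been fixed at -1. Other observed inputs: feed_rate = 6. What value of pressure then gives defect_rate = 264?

With temperature held at -1:
Substituting into the residence equation gives residence = -12*pressure - 16.
defect_rate becomes 36*pressure + 48.
Solve 36*pressure + 48 = 264: pressure = (264 - 48) / 36 = 6.

pressure = 6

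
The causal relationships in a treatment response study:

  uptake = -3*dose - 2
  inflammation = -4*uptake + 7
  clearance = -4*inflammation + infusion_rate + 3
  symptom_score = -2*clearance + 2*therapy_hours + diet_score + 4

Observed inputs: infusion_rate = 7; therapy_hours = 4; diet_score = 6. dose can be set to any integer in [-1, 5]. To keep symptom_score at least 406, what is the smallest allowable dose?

dose = 3

Substituting into the inflammation equation gives inflammation = 12*dose + 15.
Substituting into the clearance equation gives clearance = -48*dose - 50.
Substituting into the symptom_score equation gives symptom_score = 96*dose + 118.
Require 96*dose + 118 ≥ 406, so dose ≥ 3.
The smallest integer in [-1, 5] satisfying this is 3.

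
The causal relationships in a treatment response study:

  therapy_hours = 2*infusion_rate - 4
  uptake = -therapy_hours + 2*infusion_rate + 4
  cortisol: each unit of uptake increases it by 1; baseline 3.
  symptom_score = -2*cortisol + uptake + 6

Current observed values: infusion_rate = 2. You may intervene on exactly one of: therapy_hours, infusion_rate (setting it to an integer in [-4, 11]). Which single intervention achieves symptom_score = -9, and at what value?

set therapy_hours = -1

Intervening on therapy_hours: with other inputs at their observed values, symptom_score = therapy_hours - 8. Solving for -9 gives therapy_hours = -1, within [-4, 11].
Intervening on infusion_rate: the paths from infusion_rate to symptom_score cancel (net effect zero), leaving symptom_score = -8; -9 is unreachable this way.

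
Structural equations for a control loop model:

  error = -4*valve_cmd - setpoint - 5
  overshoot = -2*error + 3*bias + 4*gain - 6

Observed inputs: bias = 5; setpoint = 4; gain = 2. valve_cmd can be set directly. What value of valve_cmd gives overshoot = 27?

valve_cmd = -1

Substituting into the error equation gives error = -4*valve_cmd - 9.
Substituting into the overshoot equation gives overshoot = 8*valve_cmd + 35.
Solve 8*valve_cmd + 35 = 27: valve_cmd = (27 - 35) / 8 = -1.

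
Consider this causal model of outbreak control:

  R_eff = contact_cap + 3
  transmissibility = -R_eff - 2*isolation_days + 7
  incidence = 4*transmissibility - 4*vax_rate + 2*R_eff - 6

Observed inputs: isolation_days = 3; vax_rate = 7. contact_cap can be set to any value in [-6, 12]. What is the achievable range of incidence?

Substituting into the transmissibility equation gives transmissibility = -contact_cap - 2.
So incidence = -2*contact_cap - 36.
Linear in contact_cap, so extremes are at the endpoints: contact_cap = -6 gives incidence = -24; contact_cap = 12 gives incidence = -60.

-60 to -24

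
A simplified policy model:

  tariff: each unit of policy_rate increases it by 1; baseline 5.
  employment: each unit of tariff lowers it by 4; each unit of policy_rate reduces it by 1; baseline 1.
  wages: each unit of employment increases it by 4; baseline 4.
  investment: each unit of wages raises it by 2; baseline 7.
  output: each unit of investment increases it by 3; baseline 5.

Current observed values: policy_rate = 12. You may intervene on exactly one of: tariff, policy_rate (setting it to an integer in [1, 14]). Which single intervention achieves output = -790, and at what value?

set tariff = 6

Intervening on tariff: with other inputs at their observed values, output = -96*tariff - 214. Solving for -790 gives tariff = 6, within [1, 14].
Intervening on policy_rate: output = -120*policy_rate - 406. Reaching -790 requires policy_rate = 16/5, not an integer.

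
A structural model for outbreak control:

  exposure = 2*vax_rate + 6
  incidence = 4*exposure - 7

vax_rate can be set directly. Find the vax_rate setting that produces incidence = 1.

Substituting into the incidence equation gives incidence = 8*vax_rate + 17.
Solve 8*vax_rate + 17 = 1: vax_rate = (1 - 17) / 8 = -2.

vax_rate = -2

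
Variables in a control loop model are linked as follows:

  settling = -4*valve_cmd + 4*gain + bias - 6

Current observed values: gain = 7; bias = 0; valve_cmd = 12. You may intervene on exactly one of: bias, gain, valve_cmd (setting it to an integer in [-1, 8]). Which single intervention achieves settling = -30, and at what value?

Intervening on bias: settling = bias - 26. Reaching -30 requires bias = -4, outside [-1, 8].
Intervening on gain: with other inputs at their observed values, settling = 4*gain - 54. Solving for -30 gives gain = 6, within [-1, 8].
Intervening on valve_cmd: settling = -4*valve_cmd + 22. Reaching -30 requires valve_cmd = 13, outside [-1, 8].

set gain = 6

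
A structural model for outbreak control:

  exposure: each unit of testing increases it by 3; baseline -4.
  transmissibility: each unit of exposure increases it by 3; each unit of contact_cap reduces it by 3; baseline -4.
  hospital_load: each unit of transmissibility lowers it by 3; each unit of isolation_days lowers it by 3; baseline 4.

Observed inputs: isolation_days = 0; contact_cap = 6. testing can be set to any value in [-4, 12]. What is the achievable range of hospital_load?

-218 to 214

Substituting into the transmissibility equation gives transmissibility = 9*testing - 34.
Substituting into the hospital_load equation gives hospital_load = -27*testing + 106.
Linear in testing, so extremes are at the endpoints: testing = -4 gives hospital_load = 214; testing = 12 gives hospital_load = -218.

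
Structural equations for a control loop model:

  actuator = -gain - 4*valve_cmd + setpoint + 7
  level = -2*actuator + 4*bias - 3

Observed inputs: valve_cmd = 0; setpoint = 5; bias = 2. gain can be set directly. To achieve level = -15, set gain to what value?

gain = 2

Substituting into the actuator equation gives actuator = -gain + 12.
This gives level = 2*gain - 19.
Solve 2*gain - 19 = -15: gain = (-15 + 19) / 2 = 2.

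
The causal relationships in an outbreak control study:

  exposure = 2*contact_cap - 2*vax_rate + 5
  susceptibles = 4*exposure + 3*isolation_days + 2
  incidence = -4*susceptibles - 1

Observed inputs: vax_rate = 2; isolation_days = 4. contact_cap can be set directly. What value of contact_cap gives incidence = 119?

contact_cap = -6

Substituting into the exposure equation gives exposure = 2*contact_cap + 1.
So susceptibles = 8*contact_cap + 18.
Substituting into the incidence equation gives incidence = -32*contact_cap - 73.
Solve -32*contact_cap - 73 = 119: contact_cap = (119 + 73) / -32 = -6.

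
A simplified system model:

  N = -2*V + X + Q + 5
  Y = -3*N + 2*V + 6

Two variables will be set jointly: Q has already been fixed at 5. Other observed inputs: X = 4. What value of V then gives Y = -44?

With Q held at 5:
Substituting into the N equation gives N = -2*V + 14.
Substituting into the Y equation gives Y = 8*V - 36.
Solve 8*V - 36 = -44: V = (-44 + 36) / 8 = -1.

V = -1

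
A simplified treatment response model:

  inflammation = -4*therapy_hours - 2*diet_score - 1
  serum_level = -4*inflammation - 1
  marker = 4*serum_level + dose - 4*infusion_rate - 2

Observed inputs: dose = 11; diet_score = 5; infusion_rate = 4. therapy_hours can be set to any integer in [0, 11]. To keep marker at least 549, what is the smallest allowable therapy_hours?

therapy_hours = 6

Substituting into the inflammation equation gives inflammation = -4*therapy_hours - 11.
Substituting into the serum_level equation gives serum_level = 16*therapy_hours + 43.
So marker = 64*therapy_hours + 165.
Require 64*therapy_hours + 165 ≥ 549, so therapy_hours ≥ 6.
The smallest integer in [0, 11] satisfying this is 6.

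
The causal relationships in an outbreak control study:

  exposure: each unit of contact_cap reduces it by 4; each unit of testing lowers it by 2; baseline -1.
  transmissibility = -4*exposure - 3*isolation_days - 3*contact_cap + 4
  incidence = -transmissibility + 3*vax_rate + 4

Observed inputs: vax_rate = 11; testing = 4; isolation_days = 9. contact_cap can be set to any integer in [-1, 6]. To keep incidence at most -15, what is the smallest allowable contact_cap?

Substituting into the exposure equation gives exposure = -4*contact_cap - 9.
Substituting into the transmissibility equation gives transmissibility = 13*contact_cap + 13.
Substituting into the incidence equation gives incidence = -13*contact_cap + 24.
Require -13*contact_cap + 24 ≤ -15, so contact_cap ≥ 3.
The smallest integer in [-1, 6] satisfying this is 3.

contact_cap = 3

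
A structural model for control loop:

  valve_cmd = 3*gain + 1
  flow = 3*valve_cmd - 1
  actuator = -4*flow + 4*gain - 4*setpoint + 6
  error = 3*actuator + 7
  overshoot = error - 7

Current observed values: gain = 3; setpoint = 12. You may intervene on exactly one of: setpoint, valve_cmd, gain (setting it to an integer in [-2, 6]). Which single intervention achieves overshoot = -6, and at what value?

set valve_cmd = -2

Intervening on setpoint: overshoot = -12*setpoint - 294. Reaching -6 requires setpoint = -24, outside [-2, 6].
Intervening on valve_cmd: with other inputs at their observed values, overshoot = -36*valve_cmd - 78. Solving for -6 gives valve_cmd = -2, within [-2, 6].
Intervening on gain: overshoot = -96*gain - 150. Reaching -6 requires gain = -3/2, not an integer.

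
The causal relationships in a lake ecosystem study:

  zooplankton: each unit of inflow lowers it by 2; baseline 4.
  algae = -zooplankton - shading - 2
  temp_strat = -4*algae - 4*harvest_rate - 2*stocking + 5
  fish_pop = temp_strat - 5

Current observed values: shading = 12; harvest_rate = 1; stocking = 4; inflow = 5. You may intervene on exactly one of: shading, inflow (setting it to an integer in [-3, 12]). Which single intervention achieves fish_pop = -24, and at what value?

Intervening on shading: with other inputs at their observed values, fish_pop = 4*shading - 28. Solving for -24 gives shading = 1, within [-3, 12].
Intervening on inflow: fish_pop = -8*inflow + 60. Reaching -24 requires inflow = 21/2, not an integer.

set shading = 1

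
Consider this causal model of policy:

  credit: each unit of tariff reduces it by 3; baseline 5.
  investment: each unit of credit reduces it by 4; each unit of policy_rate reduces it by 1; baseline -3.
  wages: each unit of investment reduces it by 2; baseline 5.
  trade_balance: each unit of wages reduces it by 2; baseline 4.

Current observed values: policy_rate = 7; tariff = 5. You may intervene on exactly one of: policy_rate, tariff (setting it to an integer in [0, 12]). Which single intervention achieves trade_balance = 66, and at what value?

set tariff = 4

Intervening on policy_rate: trade_balance = -4*policy_rate + 142. Reaching 66 requires policy_rate = 19, outside [0, 12].
Intervening on tariff: with other inputs at their observed values, trade_balance = 48*tariff - 126. Solving for 66 gives tariff = 4, within [0, 12].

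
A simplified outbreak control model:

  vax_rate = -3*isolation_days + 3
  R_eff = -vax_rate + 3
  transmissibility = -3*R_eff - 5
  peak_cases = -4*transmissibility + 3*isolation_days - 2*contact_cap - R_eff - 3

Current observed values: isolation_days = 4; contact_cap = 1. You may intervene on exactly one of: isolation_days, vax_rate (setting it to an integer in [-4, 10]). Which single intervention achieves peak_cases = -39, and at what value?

Intervening on isolation_days: peak_cases = 36*isolation_days + 15. Reaching -39 requires isolation_days = -3/2, not an integer.
Intervening on vax_rate: with other inputs at their observed values, peak_cases = -11*vax_rate + 60. Solving for -39 gives vax_rate = 9, within [-4, 10].

set vax_rate = 9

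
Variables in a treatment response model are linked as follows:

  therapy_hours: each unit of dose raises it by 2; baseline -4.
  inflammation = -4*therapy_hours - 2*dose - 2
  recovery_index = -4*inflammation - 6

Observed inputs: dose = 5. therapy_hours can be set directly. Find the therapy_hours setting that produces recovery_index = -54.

Intervening on therapy_hours fixes its value directly, overriding its dependence on dose.
Substituting into the inflammation equation gives inflammation = -4*therapy_hours - 12.
recovery_index becomes 16*therapy_hours + 42.
Solve 16*therapy_hours + 42 = -54: therapy_hours = (-54 - 42) / 16 = -6.

therapy_hours = -6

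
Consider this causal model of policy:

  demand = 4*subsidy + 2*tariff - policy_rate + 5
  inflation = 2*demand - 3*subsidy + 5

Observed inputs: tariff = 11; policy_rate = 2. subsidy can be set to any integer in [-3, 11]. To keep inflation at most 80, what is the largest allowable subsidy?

Substituting into the demand equation gives demand = 4*subsidy + 25.
Substituting into the inflation equation gives inflation = 5*subsidy + 55.
Require 5*subsidy + 55 ≤ 80, so subsidy ≤ 5.
The largest integer in [-3, 11] satisfying this is 5.

subsidy = 5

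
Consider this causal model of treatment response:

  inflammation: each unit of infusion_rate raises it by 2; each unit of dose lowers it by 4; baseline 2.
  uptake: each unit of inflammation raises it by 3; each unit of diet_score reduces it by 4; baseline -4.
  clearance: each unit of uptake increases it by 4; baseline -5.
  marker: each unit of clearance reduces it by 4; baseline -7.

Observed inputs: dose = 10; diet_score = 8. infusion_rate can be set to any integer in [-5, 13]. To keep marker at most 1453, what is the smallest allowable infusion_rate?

Substituting into the inflammation equation gives inflammation = 2*infusion_rate - 38.
Substituting into the uptake equation gives uptake = 6*infusion_rate - 150.
clearance becomes 24*infusion_rate - 605.
So marker = -96*infusion_rate + 2413.
Require -96*infusion_rate + 2413 ≤ 1453, so infusion_rate ≥ 10.
The smallest integer in [-5, 13] satisfying this is 10.

infusion_rate = 10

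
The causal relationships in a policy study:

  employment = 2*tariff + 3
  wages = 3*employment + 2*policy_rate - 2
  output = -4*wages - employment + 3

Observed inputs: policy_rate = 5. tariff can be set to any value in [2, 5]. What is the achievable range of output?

Substituting into the wages equation gives wages = 6*tariff + 17.
Substituting into the output equation gives output = -26*tariff - 68.
Linear in tariff, so extremes are at the endpoints: tariff = 2 gives output = -120; tariff = 5 gives output = -198.

-198 to -120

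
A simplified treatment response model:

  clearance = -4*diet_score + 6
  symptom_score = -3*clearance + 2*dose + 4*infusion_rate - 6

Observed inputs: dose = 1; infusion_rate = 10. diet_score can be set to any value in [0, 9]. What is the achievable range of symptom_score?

18 to 126

Substituting into the symptom_score equation gives symptom_score = 12*diet_score + 18.
Linear in diet_score, so extremes are at the endpoints: diet_score = 0 gives symptom_score = 18; diet_score = 9 gives symptom_score = 126.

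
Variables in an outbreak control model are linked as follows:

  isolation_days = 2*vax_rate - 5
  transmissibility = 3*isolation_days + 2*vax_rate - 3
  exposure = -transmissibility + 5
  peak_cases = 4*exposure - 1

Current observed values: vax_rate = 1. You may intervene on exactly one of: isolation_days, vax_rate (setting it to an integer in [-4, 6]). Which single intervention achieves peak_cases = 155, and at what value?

Intervening on isolation_days: peak_cases = -12*isolation_days + 23. Reaching 155 requires isolation_days = -11, outside [-4, 6].
Intervening on vax_rate: with other inputs at their observed values, peak_cases = -32*vax_rate + 91. Solving for 155 gives vax_rate = -2, within [-4, 6].

set vax_rate = -2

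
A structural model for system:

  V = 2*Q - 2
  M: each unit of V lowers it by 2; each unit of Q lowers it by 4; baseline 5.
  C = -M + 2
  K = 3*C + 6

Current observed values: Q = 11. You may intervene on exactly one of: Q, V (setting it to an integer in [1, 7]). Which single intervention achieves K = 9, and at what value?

set Q = 1

Intervening on Q: with other inputs at their observed values, K = 24*Q - 15. Solving for 9 gives Q = 1, within [1, 7].
Intervening on V: K = 6*V + 129. Reaching 9 requires V = -20, outside [1, 7].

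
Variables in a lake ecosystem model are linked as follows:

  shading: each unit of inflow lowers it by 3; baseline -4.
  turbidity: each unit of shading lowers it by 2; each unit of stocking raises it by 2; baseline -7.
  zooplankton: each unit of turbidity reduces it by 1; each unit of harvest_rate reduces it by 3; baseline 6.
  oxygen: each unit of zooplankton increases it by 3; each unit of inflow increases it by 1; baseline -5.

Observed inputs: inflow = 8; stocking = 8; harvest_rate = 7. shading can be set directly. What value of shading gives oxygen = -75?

Intervening on shading fixes its value directly, overriding its dependence on inflow.
Substituting into the turbidity equation gives turbidity = -2*shading + 9.
This gives zooplankton = 2*shading - 24.
oxygen becomes 6*shading - 69.
Solve 6*shading - 69 = -75: shading = (-75 + 69) / 6 = -1.

shading = -1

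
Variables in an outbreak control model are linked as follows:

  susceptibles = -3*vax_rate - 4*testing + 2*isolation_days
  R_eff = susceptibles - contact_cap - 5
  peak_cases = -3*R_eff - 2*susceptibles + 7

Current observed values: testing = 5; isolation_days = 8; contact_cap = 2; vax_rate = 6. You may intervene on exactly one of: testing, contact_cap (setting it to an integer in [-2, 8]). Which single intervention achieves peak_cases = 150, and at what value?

set contact_cap = 6

Intervening on testing: peak_cases = 20*testing + 38. Reaching 150 requires testing = 28/5, not an integer.
Intervening on contact_cap: with other inputs at their observed values, peak_cases = 3*contact_cap + 132. Solving for 150 gives contact_cap = 6, within [-2, 8].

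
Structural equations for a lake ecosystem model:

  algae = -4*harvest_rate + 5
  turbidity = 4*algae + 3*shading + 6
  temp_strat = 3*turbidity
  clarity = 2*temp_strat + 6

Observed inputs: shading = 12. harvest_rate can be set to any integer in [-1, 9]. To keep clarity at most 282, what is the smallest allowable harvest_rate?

Substituting into the turbidity equation gives turbidity = -16*harvest_rate + 62.
So temp_strat = -48*harvest_rate + 186.
Substituting into the clarity equation gives clarity = -96*harvest_rate + 378.
Require -96*harvest_rate + 378 ≤ 282, so harvest_rate ≥ 1.
The smallest integer in [-1, 9] satisfying this is 1.

harvest_rate = 1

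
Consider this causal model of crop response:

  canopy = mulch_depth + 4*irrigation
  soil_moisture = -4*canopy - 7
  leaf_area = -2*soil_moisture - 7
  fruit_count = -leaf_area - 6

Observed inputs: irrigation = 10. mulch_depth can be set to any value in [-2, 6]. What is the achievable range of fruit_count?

Substituting into the canopy equation gives canopy = mulch_depth + 40.
This gives soil_moisture = -4*mulch_depth - 167.
leaf_area becomes 8*mulch_depth + 327.
Substituting into the fruit_count equation gives fruit_count = -8*mulch_depth - 333.
Linear in mulch_depth, so extremes are at the endpoints: mulch_depth = -2 gives fruit_count = -317; mulch_depth = 6 gives fruit_count = -381.

-381 to -317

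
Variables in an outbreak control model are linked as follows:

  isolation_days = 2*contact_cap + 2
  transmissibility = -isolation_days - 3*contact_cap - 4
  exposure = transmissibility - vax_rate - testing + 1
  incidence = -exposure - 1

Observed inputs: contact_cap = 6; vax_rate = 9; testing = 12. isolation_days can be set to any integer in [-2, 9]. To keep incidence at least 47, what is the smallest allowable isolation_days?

Intervening on isolation_days fixes its value directly, overriding its dependence on contact_cap.
Substituting into the transmissibility equation gives transmissibility = -isolation_days - 22.
Substituting into the exposure equation gives exposure = -isolation_days - 42.
This gives incidence = isolation_days + 41.
Require isolation_days + 41 ≥ 47, so isolation_days ≥ 6.
The smallest integer in [-2, 9] satisfying this is 6.

isolation_days = 6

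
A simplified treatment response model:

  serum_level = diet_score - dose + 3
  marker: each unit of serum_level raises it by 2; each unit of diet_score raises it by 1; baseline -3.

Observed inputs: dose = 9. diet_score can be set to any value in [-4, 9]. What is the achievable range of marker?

Substituting into the serum_level equation gives serum_level = diet_score - 6.
Substituting into the marker equation gives marker = 3*diet_score - 15.
Linear in diet_score, so extremes are at the endpoints: diet_score = -4 gives marker = -27; diet_score = 9 gives marker = 12.

-27 to 12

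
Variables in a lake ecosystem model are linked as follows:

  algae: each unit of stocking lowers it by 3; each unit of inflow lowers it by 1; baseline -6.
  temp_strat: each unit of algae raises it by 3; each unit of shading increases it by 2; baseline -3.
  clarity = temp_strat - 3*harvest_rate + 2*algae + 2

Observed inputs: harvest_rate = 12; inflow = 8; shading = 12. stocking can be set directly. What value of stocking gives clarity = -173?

stocking = 6

Substituting into the algae equation gives algae = -3*stocking - 14.
temp_strat becomes -9*stocking - 21.
So clarity = -15*stocking - 83.
Solve -15*stocking - 83 = -173: stocking = (-173 + 83) / -15 = 6.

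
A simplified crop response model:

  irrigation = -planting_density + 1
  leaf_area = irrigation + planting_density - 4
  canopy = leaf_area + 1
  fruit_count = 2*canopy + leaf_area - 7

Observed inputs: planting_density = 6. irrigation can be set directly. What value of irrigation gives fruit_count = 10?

irrigation = 3

Intervening on irrigation fixes its value directly, overriding its dependence on planting_density.
Substituting into the leaf_area equation gives leaf_area = irrigation + 2.
This gives canopy = irrigation + 3.
Substituting into the fruit_count equation gives fruit_count = 3*irrigation + 1.
Solve 3*irrigation + 1 = 10: irrigation = (10 - 1) / 3 = 3.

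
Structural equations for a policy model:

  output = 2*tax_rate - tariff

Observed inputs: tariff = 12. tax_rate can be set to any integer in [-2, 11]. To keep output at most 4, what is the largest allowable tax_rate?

tax_rate = 8

Substituting into the output equation gives output = 2*tax_rate - 12.
Require 2*tax_rate - 12 ≤ 4, so tax_rate ≤ 8.
The largest integer in [-2, 11] satisfying this is 8.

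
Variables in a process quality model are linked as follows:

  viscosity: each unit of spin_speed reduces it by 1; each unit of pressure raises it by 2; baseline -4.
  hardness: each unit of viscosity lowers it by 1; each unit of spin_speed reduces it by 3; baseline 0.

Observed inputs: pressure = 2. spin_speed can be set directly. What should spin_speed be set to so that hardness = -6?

Substituting into the viscosity equation gives viscosity = -spin_speed.
Substituting into the hardness equation gives hardness = -2*spin_speed.
Solve -2*spin_speed = -6: spin_speed = -6 / -2 = 3.

spin_speed = 3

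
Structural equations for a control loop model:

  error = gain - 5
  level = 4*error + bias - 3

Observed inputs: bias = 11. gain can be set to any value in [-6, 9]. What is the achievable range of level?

-36 to 24

Substituting into the level equation gives level = 4*gain - 12.
Linear in gain, so extremes are at the endpoints: gain = -6 gives level = -36; gain = 9 gives level = 24.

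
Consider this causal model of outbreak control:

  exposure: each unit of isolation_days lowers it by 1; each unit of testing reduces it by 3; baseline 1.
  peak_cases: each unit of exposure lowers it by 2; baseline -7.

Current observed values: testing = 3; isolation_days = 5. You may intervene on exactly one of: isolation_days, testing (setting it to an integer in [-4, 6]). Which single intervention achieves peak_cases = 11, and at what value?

set isolation_days = 1

Intervening on isolation_days: with other inputs at their observed values, peak_cases = 2*isolation_days + 9. Solving for 11 gives isolation_days = 1, within [-4, 6].
Intervening on testing: peak_cases = 6*testing + 1. Reaching 11 requires testing = 5/3, not an integer.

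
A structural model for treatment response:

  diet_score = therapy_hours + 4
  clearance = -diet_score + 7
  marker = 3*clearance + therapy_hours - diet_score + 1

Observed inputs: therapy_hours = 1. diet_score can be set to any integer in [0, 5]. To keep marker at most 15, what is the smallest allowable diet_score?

Intervening on diet_score fixes its value directly, overriding its dependence on therapy_hours.
Substituting into the marker equation gives marker = -4*diet_score + 23.
Require -4*diet_score + 23 ≤ 15, so diet_score ≥ 2.
The smallest integer in [0, 5] satisfying this is 2.

diet_score = 2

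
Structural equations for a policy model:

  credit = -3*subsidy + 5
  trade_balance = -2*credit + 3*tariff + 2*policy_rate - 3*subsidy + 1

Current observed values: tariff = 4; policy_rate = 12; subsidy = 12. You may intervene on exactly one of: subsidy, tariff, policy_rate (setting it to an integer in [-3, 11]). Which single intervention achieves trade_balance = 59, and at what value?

set policy_rate = 10

Intervening on subsidy: trade_balance = 3*subsidy + 27. Reaching 59 requires subsidy = 32/3, not an integer.
Intervening on tariff: trade_balance = 3*tariff + 51. Reaching 59 requires tariff = 8/3, not an integer.
Intervening on policy_rate: with other inputs at their observed values, trade_balance = 2*policy_rate + 39. Solving for 59 gives policy_rate = 10, within [-3, 11].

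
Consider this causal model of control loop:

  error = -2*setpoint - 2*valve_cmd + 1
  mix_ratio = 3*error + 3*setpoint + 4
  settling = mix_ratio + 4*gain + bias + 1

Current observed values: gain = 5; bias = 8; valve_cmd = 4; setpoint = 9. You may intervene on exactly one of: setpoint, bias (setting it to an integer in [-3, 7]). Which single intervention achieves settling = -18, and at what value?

Intervening on setpoint: settling = -3*setpoint + 12. Reaching -18 requires setpoint = 10, outside [-3, 7].
Intervening on bias: with other inputs at their observed values, settling = bias - 23. Solving for -18 gives bias = 5, within [-3, 7].

set bias = 5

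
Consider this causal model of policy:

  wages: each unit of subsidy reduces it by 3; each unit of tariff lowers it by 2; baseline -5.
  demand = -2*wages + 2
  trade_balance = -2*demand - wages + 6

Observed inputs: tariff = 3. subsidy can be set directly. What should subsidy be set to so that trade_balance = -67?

Substituting into the wages equation gives wages = -3*subsidy - 11.
This gives demand = 6*subsidy + 24.
So trade_balance = -9*subsidy - 31.
Solve -9*subsidy - 31 = -67: subsidy = (-67 + 31) / -9 = 4.

subsidy = 4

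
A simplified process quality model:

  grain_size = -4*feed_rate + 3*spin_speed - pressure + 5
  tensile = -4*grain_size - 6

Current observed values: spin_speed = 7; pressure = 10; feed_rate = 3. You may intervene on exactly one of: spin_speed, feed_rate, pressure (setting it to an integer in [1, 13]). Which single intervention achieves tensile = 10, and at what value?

Intervening on spin_speed: tensile = -12*spin_speed + 62. Reaching 10 requires spin_speed = 13/3, not an integer.
Intervening on feed_rate: with other inputs at their observed values, tensile = 16*feed_rate - 70. Solving for 10 gives feed_rate = 5, within [1, 13].
Intervening on pressure: tensile = 4*pressure - 62. Reaching 10 requires pressure = 18, outside [1, 13].

set feed_rate = 5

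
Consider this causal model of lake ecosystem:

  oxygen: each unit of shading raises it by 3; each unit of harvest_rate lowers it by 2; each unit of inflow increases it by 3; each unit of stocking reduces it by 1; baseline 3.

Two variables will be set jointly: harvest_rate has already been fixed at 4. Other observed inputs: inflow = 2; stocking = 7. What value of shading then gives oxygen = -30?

shading = -8

With harvest_rate held at 4:
Substituting into the oxygen equation gives oxygen = 3*shading - 6.
Solve 3*shading - 6 = -30: shading = (-30 + 6) / 3 = -8.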